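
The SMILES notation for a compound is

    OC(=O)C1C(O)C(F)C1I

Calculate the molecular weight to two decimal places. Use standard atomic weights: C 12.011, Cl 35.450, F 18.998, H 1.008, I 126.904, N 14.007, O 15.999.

First, the molecular formula is C5H6FIO3 (counting implicit H from valence).
  C: 5 × 12.011 = 60.055
  F: 1 × 18.998 = 18.998
  H: 6 × 1.008 = 6.048
  I: 1 × 126.904 = 126.904
  O: 3 × 15.999 = 47.997
Sum: 5×12.011 + 1×18.998 + 6×1.008 + 1×126.904 + 3×15.999 = 260.002 → 260.00 g/mol.

260.00 g/mol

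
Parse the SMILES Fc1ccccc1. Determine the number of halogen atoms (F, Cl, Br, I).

1

Halogen atoms appear at heavy-atom position 1 (1×F).
Halogen count: 1.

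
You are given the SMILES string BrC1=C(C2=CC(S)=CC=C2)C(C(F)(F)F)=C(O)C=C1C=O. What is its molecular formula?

C14H8BrF3O2S

Walk through each heavy atom and fill implicit hydrogens from standard valence (C 4, N 3, O 2, S 2, halogen 1):
  atom 1: Br (halogen, monovalent) → 0 H
  atom 2: C, bond orders sum to 4 (valence 4) → 0 H
  atom 3: C, bond orders sum to 4 (valence 4) → 0 H
  atom 4: C, bond orders sum to 4 (valence 4) → 0 H
  atom 5: C, bond orders sum to 3 (valence 4) → 1 H
  atom 6: C, bond orders sum to 4 (valence 4) → 0 H
  atom 7: S, bond orders sum to 1 (valence 2) → 1 H
  atom 8: C, bond orders sum to 3 (valence 4) → 1 H
  atom 9: C, bond orders sum to 3 (valence 4) → 1 H
  atom 10: C, bond orders sum to 3 (valence 4) → 1 H
  atom 11: C, bond orders sum to 4 (valence 4) → 0 H
  atom 12: C, bond orders sum to 4 (valence 4) → 0 H
  atom 13: F (halogen, monovalent) → 0 H
  atom 14: F (halogen, monovalent) → 0 H
  atom 15: F (halogen, monovalent) → 0 H
  atom 16: C, bond orders sum to 4 (valence 4) → 0 H
  atom 17: O, bond orders sum to 1 (valence 2) → 1 H
  atom 18: C, bond orders sum to 3 (valence 4) → 1 H
  atom 19: C, bond orders sum to 4 (valence 4) → 0 H
  atom 20: C, bond orders sum to 3 (valence 4) → 1 H
  atom 21: O, bond orders sum to 2 (valence 2) → 0 H
Totals → C:14, H:8, Br:1, F:3, O:2, S:1.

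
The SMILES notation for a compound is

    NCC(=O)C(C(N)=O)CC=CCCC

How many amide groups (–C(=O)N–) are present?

The amide motif appears at heavy-atom position 6 in the SMILES.
Other groups present: 1 alkene, 1 ketone, 1 primary amine.
Amide count: 1.

1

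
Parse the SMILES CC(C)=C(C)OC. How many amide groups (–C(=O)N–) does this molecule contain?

0

Scan the SMILES for the amide motif — none present.
Groups that are present: 1 alkene, 1 ether.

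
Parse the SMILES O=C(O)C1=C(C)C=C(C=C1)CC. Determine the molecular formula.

Walk through each heavy atom and fill implicit hydrogens from standard valence (C 4, N 3, O 2, S 2, halogen 1):
  atom 1: O, bond orders sum to 2 (valence 2) → 0 H
  atom 2: C, bond orders sum to 4 (valence 4) → 0 H
  atom 3: O, bond orders sum to 1 (valence 2) → 1 H
  atom 4: C, bond orders sum to 4 (valence 4) → 0 H
  atom 5: C, bond orders sum to 4 (valence 4) → 0 H
  atom 6: C, bond orders sum to 1 (valence 4) → 3 H
  atom 7: C, bond orders sum to 3 (valence 4) → 1 H
  atom 8: C, bond orders sum to 4 (valence 4) → 0 H
  atom 9: C, bond orders sum to 3 (valence 4) → 1 H
  atom 10: C, bond orders sum to 3 (valence 4) → 1 H
  atom 11: C, bond orders sum to 2 (valence 4) → 2 H
  atom 12: C, bond orders sum to 1 (valence 4) → 3 H
Totals → C:10, H:12, O:2.
In Hill order: C10H12O2.

C10H12O2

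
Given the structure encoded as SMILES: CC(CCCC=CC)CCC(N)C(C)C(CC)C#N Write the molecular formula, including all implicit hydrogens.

C17H32N2

Walk through each heavy atom and fill implicit hydrogens from standard valence (C 4, N 3, O 2, S 2, halogen 1):
  atom 1: C, bond orders sum to 1 (valence 4) → 3 H
  atom 2: C, bond orders sum to 3 (valence 4) → 1 H
  atom 3: C, bond orders sum to 2 (valence 4) → 2 H
  atom 4: C, bond orders sum to 2 (valence 4) → 2 H
  atom 5: C, bond orders sum to 2 (valence 4) → 2 H
  atom 6: C, bond orders sum to 3 (valence 4) → 1 H
  atom 7: C, bond orders sum to 3 (valence 4) → 1 H
  atom 8: C, bond orders sum to 1 (valence 4) → 3 H
  atom 9: C, bond orders sum to 2 (valence 4) → 2 H
  atom 10: C, bond orders sum to 2 (valence 4) → 2 H
  atom 11: C, bond orders sum to 3 (valence 4) → 1 H
  atom 12: N, bond orders sum to 1 (valence 3) → 2 H
  atom 13: C, bond orders sum to 3 (valence 4) → 1 H
  atom 14: C, bond orders sum to 1 (valence 4) → 3 H
  atom 15: C, bond orders sum to 3 (valence 4) → 1 H
  atom 16: C, bond orders sum to 2 (valence 4) → 2 H
  atom 17: C, bond orders sum to 1 (valence 4) → 3 H
  atom 18: C, bond orders sum to 4 (valence 4) → 0 H
  atom 19: N, bond orders sum to 3 (valence 3) → 0 H
Totals → C:17, H:32, N:2.
In Hill order: C17H32N2.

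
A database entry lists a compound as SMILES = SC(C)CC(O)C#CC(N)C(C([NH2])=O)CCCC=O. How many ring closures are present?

In SMILES, each pair of matching ring-closure digits denotes one ring-closing bond; the number of such bonds equals the number of independent rings.
Ring-closure bonds here: 0.

0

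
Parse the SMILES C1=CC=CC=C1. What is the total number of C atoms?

6

Count every carbon token in the SMILES (each C, including those in ring-closure positions and inside branches).
Carbon count: 6.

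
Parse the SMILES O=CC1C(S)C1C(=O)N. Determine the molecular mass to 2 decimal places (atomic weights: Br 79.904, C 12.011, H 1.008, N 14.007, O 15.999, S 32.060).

First, the molecular formula is C5H7NO2S (counting implicit H from valence).
  C: 5 × 12.011 = 60.055
  H: 7 × 1.008 = 7.056
  N: 1 × 14.007 = 14.007
  O: 2 × 15.999 = 31.998
  S: 1 × 32.060 = 32.060
Sum: 5×12.011 + 7×1.008 + 1×14.007 + 2×15.999 + 1×32.060 = 145.176 → 145.18 g/mol.

145.18 g/mol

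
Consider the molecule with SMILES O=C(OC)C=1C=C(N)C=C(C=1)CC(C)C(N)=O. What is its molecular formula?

Walk through each heavy atom and fill implicit hydrogens from standard valence (C 4, N 3, O 2, S 2, halogen 1):
  atom 1: O, bond orders sum to 2 (valence 2) → 0 H
  atom 2: C, bond orders sum to 4 (valence 4) → 0 H
  atom 3: O, bond orders sum to 2 (valence 2) → 0 H
  atom 4: C, bond orders sum to 1 (valence 4) → 3 H
  atom 5: C, bond orders sum to 4 (valence 4) → 0 H
  atom 6: C, bond orders sum to 3 (valence 4) → 1 H
  atom 7: C, bond orders sum to 4 (valence 4) → 0 H
  atom 8: N, bond orders sum to 1 (valence 3) → 2 H
  atom 9: C, bond orders sum to 3 (valence 4) → 1 H
  atom 10: C, bond orders sum to 4 (valence 4) → 0 H
  atom 11: C, bond orders sum to 3 (valence 4) → 1 H
  atom 12: C, bond orders sum to 2 (valence 4) → 2 H
  atom 13: C, bond orders sum to 3 (valence 4) → 1 H
  atom 14: C, bond orders sum to 1 (valence 4) → 3 H
  atom 15: C, bond orders sum to 4 (valence 4) → 0 H
  atom 16: N, bond orders sum to 1 (valence 3) → 2 H
  atom 17: O, bond orders sum to 2 (valence 2) → 0 H
Totals → C:12, H:16, N:2, O:3.
In Hill order: C12H16N2O3.

C12H16N2O3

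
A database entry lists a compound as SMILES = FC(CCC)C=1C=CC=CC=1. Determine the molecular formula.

C10H13F

Walk through each heavy atom and fill implicit hydrogens from standard valence (C 4, N 3, O 2, S 2, halogen 1):
  atom 1: F (halogen, monovalent) → 0 H
  atom 2: C, bond orders sum to 3 (valence 4) → 1 H
  atom 3: C, bond orders sum to 2 (valence 4) → 2 H
  atom 4: C, bond orders sum to 2 (valence 4) → 2 H
  atom 5: C, bond orders sum to 1 (valence 4) → 3 H
  atom 6: C, bond orders sum to 4 (valence 4) → 0 H
  atom 7: C, bond orders sum to 3 (valence 4) → 1 H
  atom 8: C, bond orders sum to 3 (valence 4) → 1 H
  atom 9: C, bond orders sum to 3 (valence 4) → 1 H
  atom 10: C, bond orders sum to 3 (valence 4) → 1 H
  atom 11: C, bond orders sum to 3 (valence 4) → 1 H
Totals → C:10, H:13, F:1.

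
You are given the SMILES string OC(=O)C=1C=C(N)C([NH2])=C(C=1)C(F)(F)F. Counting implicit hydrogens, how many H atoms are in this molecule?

Walk through each heavy atom and fill implicit hydrogens from standard valence (C 4, N 3, O 2, S 2, halogen 1):
  atom 1: O, bond orders sum to 1 (valence 2) → 1 H
  atom 2: C, bond orders sum to 4 (valence 4) → 0 H
  atom 3: O, bond orders sum to 2 (valence 2) → 0 H
  atom 4: C, bond orders sum to 4 (valence 4) → 0 H
  atom 5: C, bond orders sum to 3 (valence 4) → 1 H
  atom 6: C, bond orders sum to 4 (valence 4) → 0 H
  atom 7: N, bond orders sum to 1 (valence 3) → 2 H
  atom 8: C, bond orders sum to 4 (valence 4) → 0 H
  atom 9: N with explicit H count 2
  atom 10: C, bond orders sum to 4 (valence 4) → 0 H
  atom 11: C, bond orders sum to 3 (valence 4) → 1 H
  atom 12: C, bond orders sum to 4 (valence 4) → 0 H
  atom 13: F (halogen, monovalent) → 0 H
  atom 14: F (halogen, monovalent) → 0 H
  atom 15: F (halogen, monovalent) → 0 H
Total hydrogens: 7.

7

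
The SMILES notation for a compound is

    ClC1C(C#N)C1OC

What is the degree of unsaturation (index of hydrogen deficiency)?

Degree of unsaturation = (number of rings) + (number of π bonds).
Ring closures in the SMILES: 1.
π bonds: 1 triple bond (each 2 DoU) → 2 DoU from unsaturation.
Total DoU = 1 + 2 = 3.

3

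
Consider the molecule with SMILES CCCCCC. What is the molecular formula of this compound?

Walk through each heavy atom and fill implicit hydrogens from standard valence (C 4, N 3, O 2, S 2, halogen 1):
  atom 1: C, bond orders sum to 1 (valence 4) → 3 H
  atom 2: C, bond orders sum to 2 (valence 4) → 2 H
  atom 3: C, bond orders sum to 2 (valence 4) → 2 H
  atom 4: C, bond orders sum to 2 (valence 4) → 2 H
  atom 5: C, bond orders sum to 2 (valence 4) → 2 H
  atom 6: C, bond orders sum to 1 (valence 4) → 3 H
Totals → C:6, H:14.
In Hill order: C6H14.

C6H14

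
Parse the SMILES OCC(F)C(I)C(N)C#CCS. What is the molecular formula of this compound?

C7H11FINOS

Walk through each heavy atom and fill implicit hydrogens from standard valence (C 4, N 3, O 2, S 2, halogen 1):
  atom 1: O, bond orders sum to 1 (valence 2) → 1 H
  atom 2: C, bond orders sum to 2 (valence 4) → 2 H
  atom 3: C, bond orders sum to 3 (valence 4) → 1 H
  atom 4: F (halogen, monovalent) → 0 H
  atom 5: C, bond orders sum to 3 (valence 4) → 1 H
  atom 6: I (halogen, monovalent) → 0 H
  atom 7: C, bond orders sum to 3 (valence 4) → 1 H
  atom 8: N, bond orders sum to 1 (valence 3) → 2 H
  atom 9: C, bond orders sum to 4 (valence 4) → 0 H
  atom 10: C, bond orders sum to 4 (valence 4) → 0 H
  atom 11: C, bond orders sum to 2 (valence 4) → 2 H
  atom 12: S, bond orders sum to 1 (valence 2) → 1 H
Totals → C:7, H:11, F:1, I:1, N:1, O:1, S:1.
In Hill order: C7H11FINOS.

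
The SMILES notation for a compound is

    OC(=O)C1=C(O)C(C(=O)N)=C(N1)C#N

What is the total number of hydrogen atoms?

5

Walk through each heavy atom and fill implicit hydrogens from standard valence (C 4, N 3, O 2, S 2, halogen 1):
  atom 1: O, bond orders sum to 1 (valence 2) → 1 H
  atom 2: C, bond orders sum to 4 (valence 4) → 0 H
  atom 3: O, bond orders sum to 2 (valence 2) → 0 H
  atom 4: C, bond orders sum to 4 (valence 4) → 0 H
  atom 5: C, bond orders sum to 4 (valence 4) → 0 H
  atom 6: O, bond orders sum to 1 (valence 2) → 1 H
  atom 7: C, bond orders sum to 4 (valence 4) → 0 H
  atom 8: C, bond orders sum to 4 (valence 4) → 0 H
  atom 9: O, bond orders sum to 2 (valence 2) → 0 H
  atom 10: N, bond orders sum to 1 (valence 3) → 2 H
  atom 11: C, bond orders sum to 4 (valence 4) → 0 H
  atom 12: N, bond orders sum to 2 (valence 3) → 1 H
  atom 13: C, bond orders sum to 4 (valence 4) → 0 H
  atom 14: N, bond orders sum to 3 (valence 3) → 0 H
Total hydrogens: 5.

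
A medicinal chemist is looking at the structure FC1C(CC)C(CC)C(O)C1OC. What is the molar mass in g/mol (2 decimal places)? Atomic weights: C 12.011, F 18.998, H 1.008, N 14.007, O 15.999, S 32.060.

First, the molecular formula is C10H19FO2 (counting implicit H from valence).
  C: 10 × 12.011 = 120.110
  F: 1 × 18.998 = 18.998
  H: 19 × 1.008 = 19.152
  O: 2 × 15.999 = 31.998
Sum: 10×12.011 + 1×18.998 + 19×1.008 + 2×15.999 = 190.258 → 190.26 g/mol.

190.26 g/mol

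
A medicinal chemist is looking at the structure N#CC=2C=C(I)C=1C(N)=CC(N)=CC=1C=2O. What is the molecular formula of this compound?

C11H8IN3O

Walk through each heavy atom and fill implicit hydrogens from standard valence (C 4, N 3, O 2, S 2, halogen 1):
  atom 1: N, bond orders sum to 3 (valence 3) → 0 H
  atom 2: C, bond orders sum to 4 (valence 4) → 0 H
  atom 3: C, bond orders sum to 4 (valence 4) → 0 H
  atom 4: C, bond orders sum to 3 (valence 4) → 1 H
  atom 5: C, bond orders sum to 4 (valence 4) → 0 H
  atom 6: I (halogen, monovalent) → 0 H
  atom 7: C, bond orders sum to 4 (valence 4) → 0 H
  atom 8: C, bond orders sum to 4 (valence 4) → 0 H
  atom 9: N, bond orders sum to 1 (valence 3) → 2 H
  atom 10: C, bond orders sum to 3 (valence 4) → 1 H
  atom 11: C, bond orders sum to 4 (valence 4) → 0 H
  atom 12: N, bond orders sum to 1 (valence 3) → 2 H
  atom 13: C, bond orders sum to 3 (valence 4) → 1 H
  atom 14: C, bond orders sum to 4 (valence 4) → 0 H
  atom 15: C, bond orders sum to 4 (valence 4) → 0 H
  atom 16: O, bond orders sum to 1 (valence 2) → 1 H
Totals → C:11, H:8, I:1, N:3, O:1.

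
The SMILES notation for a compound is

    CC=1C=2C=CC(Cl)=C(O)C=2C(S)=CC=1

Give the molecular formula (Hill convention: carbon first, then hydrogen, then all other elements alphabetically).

C11H9ClOS

Walk through each heavy atom and fill implicit hydrogens from standard valence (C 4, N 3, O 2, S 2, halogen 1):
  atom 1: C, bond orders sum to 1 (valence 4) → 3 H
  atom 2: C, bond orders sum to 4 (valence 4) → 0 H
  atom 3: C, bond orders sum to 4 (valence 4) → 0 H
  atom 4: C, bond orders sum to 3 (valence 4) → 1 H
  atom 5: C, bond orders sum to 3 (valence 4) → 1 H
  atom 6: C, bond orders sum to 4 (valence 4) → 0 H
  atom 7: Cl (halogen, monovalent) → 0 H
  atom 8: C, bond orders sum to 4 (valence 4) → 0 H
  atom 9: O, bond orders sum to 1 (valence 2) → 1 H
  atom 10: C, bond orders sum to 4 (valence 4) → 0 H
  atom 11: C, bond orders sum to 4 (valence 4) → 0 H
  atom 12: S, bond orders sum to 1 (valence 2) → 1 H
  atom 13: C, bond orders sum to 3 (valence 4) → 1 H
  atom 14: C, bond orders sum to 3 (valence 4) → 1 H
Totals → C:11, H:9, Cl:1, O:1, S:1.
In Hill order: C11H9ClOS.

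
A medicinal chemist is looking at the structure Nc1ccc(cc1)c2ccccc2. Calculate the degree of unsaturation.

Molecular formula: C12H11N.
DoU = (2C + 2 + N − H − X) / 2, where X is the halogen count and O/S are ignored.
    = (2·12 + 2 + 1 − 11 − 0) / 2 = 16 / 2 = 8.

8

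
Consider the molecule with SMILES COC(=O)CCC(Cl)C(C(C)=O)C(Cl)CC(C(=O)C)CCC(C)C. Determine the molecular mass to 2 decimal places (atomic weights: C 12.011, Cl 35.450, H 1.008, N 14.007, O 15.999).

First, the molecular formula is C18H30Cl2O4 (counting implicit H from valence).
  C: 18 × 12.011 = 216.198
  Cl: 2 × 35.450 = 70.900
  H: 30 × 1.008 = 30.240
  O: 4 × 15.999 = 63.996
Sum: 18×12.011 + 2×35.450 + 30×1.008 + 4×15.999 = 381.334 → 381.33 g/mol.

381.33 g/mol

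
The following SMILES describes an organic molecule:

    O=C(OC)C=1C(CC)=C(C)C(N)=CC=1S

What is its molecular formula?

C11H15NO2S

Walk through each heavy atom and fill implicit hydrogens from standard valence (C 4, N 3, O 2, S 2, halogen 1):
  atom 1: O, bond orders sum to 2 (valence 2) → 0 H
  atom 2: C, bond orders sum to 4 (valence 4) → 0 H
  atom 3: O, bond orders sum to 2 (valence 2) → 0 H
  atom 4: C, bond orders sum to 1 (valence 4) → 3 H
  atom 5: C, bond orders sum to 4 (valence 4) → 0 H
  atom 6: C, bond orders sum to 4 (valence 4) → 0 H
  atom 7: C, bond orders sum to 2 (valence 4) → 2 H
  atom 8: C, bond orders sum to 1 (valence 4) → 3 H
  atom 9: C, bond orders sum to 4 (valence 4) → 0 H
  atom 10: C, bond orders sum to 1 (valence 4) → 3 H
  atom 11: C, bond orders sum to 4 (valence 4) → 0 H
  atom 12: N, bond orders sum to 1 (valence 3) → 2 H
  atom 13: C, bond orders sum to 3 (valence 4) → 1 H
  atom 14: C, bond orders sum to 4 (valence 4) → 0 H
  atom 15: S, bond orders sum to 1 (valence 2) → 1 H
Totals → C:11, H:15, N:1, O:2, S:1.
In Hill order: C11H15NO2S.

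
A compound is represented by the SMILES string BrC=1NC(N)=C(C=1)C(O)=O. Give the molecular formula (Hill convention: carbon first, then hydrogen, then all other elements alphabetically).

Walk through each heavy atom and fill implicit hydrogens from standard valence (C 4, N 3, O 2, S 2, halogen 1):
  atom 1: Br (halogen, monovalent) → 0 H
  atom 2: C, bond orders sum to 4 (valence 4) → 0 H
  atom 3: N, bond orders sum to 2 (valence 3) → 1 H
  atom 4: C, bond orders sum to 4 (valence 4) → 0 H
  atom 5: N, bond orders sum to 1 (valence 3) → 2 H
  atom 6: C, bond orders sum to 4 (valence 4) → 0 H
  atom 7: C, bond orders sum to 3 (valence 4) → 1 H
  atom 8: C, bond orders sum to 4 (valence 4) → 0 H
  atom 9: O, bond orders sum to 1 (valence 2) → 1 H
  atom 10: O, bond orders sum to 2 (valence 2) → 0 H
Totals → C:5, H:5, Br:1, N:2, O:2.
In Hill order: C5H5BrN2O2.

C5H5BrN2O2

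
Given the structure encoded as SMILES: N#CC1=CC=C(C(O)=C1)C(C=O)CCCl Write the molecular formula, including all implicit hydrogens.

C11H10ClNO2

Walk through each heavy atom and fill implicit hydrogens from standard valence (C 4, N 3, O 2, S 2, halogen 1):
  atom 1: N, bond orders sum to 3 (valence 3) → 0 H
  atom 2: C, bond orders sum to 4 (valence 4) → 0 H
  atom 3: C, bond orders sum to 4 (valence 4) → 0 H
  atom 4: C, bond orders sum to 3 (valence 4) → 1 H
  atom 5: C, bond orders sum to 3 (valence 4) → 1 H
  atom 6: C, bond orders sum to 4 (valence 4) → 0 H
  atom 7: C, bond orders sum to 4 (valence 4) → 0 H
  atom 8: O, bond orders sum to 1 (valence 2) → 1 H
  atom 9: C, bond orders sum to 3 (valence 4) → 1 H
  atom 10: C, bond orders sum to 3 (valence 4) → 1 H
  atom 11: C, bond orders sum to 3 (valence 4) → 1 H
  atom 12: O, bond orders sum to 2 (valence 2) → 0 H
  atom 13: C, bond orders sum to 2 (valence 4) → 2 H
  atom 14: C, bond orders sum to 2 (valence 4) → 2 H
  atom 15: Cl (halogen, monovalent) → 0 H
Totals → C:11, H:10, Cl:1, N:1, O:2.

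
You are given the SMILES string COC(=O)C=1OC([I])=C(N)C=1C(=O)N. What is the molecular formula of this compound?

C7H7IN2O4

Walk through each heavy atom and fill implicit hydrogens from standard valence (C 4, N 3, O 2, S 2, halogen 1):
  atom 1: C, bond orders sum to 1 (valence 4) → 3 H
  atom 2: O, bond orders sum to 2 (valence 2) → 0 H
  atom 3: C, bond orders sum to 4 (valence 4) → 0 H
  atom 4: O, bond orders sum to 2 (valence 2) → 0 H
  atom 5: C, bond orders sum to 4 (valence 4) → 0 H
  atom 6: O, bond orders sum to 2 (valence 2) → 0 H
  atom 7: C, bond orders sum to 4 (valence 4) → 0 H
  atom 8: I with explicit H count 0
  atom 9: C, bond orders sum to 4 (valence 4) → 0 H
  atom 10: N, bond orders sum to 1 (valence 3) → 2 H
  atom 11: C, bond orders sum to 4 (valence 4) → 0 H
  atom 12: C, bond orders sum to 4 (valence 4) → 0 H
  atom 13: O, bond orders sum to 2 (valence 2) → 0 H
  atom 14: N, bond orders sum to 1 (valence 3) → 2 H
Totals → C:7, H:7, I:1, N:2, O:4.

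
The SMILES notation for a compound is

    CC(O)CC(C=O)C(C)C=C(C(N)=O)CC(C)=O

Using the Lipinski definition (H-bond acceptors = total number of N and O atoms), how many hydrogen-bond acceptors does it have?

5

N atoms: 1; O atoms: 4.
Lipinski HBA = 1 + 4 = 5.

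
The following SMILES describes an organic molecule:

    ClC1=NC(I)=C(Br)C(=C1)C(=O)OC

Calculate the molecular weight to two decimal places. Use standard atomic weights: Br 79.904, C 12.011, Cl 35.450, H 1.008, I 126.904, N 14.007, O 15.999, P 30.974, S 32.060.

First, the molecular formula is C7H4BrClINO2 (counting implicit H from valence).
  Br: 1 × 79.904 = 79.904
  C: 7 × 12.011 = 84.077
  Cl: 1 × 35.450 = 35.450
  H: 4 × 1.008 = 4.032
  I: 1 × 126.904 = 126.904
  N: 1 × 14.007 = 14.007
  O: 2 × 15.999 = 31.998
Sum: 1×79.904 + 7×12.011 + 1×35.450 + 4×1.008 + 1×126.904 + 1×14.007 + 2×15.999 = 376.372 → 376.37 g/mol.

376.37 g/mol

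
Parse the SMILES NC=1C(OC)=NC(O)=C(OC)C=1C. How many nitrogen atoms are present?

2

Scan the SMILES for N atoms (remember two-letter symbols like Cl and Br are single atoms).
Nitrogen count: 2.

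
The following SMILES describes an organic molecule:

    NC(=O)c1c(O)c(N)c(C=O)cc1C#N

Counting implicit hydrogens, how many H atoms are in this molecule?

7

Walk through each heavy atom and fill implicit hydrogens from standard valence (C 4, N 3, O 2, S 2, halogen 1); for lowercase aromatic atoms, an aromatic c carries 1 H when it has two neighbours and 0 H with three, and aromatic n carries 0 H:
  atom 1: N, bond orders sum to 1 (valence 3) → 2 H
  atom 2: C, bond orders sum to 4 (valence 4) → 0 H
  atom 3: O, bond orders sum to 2 (valence 2) → 0 H
  atom 4: aromatic c, 3 neighbours → 0 H
  atom 5: aromatic c, 3 neighbours → 0 H
  atom 6: O, bond orders sum to 1 (valence 2) → 1 H
  atom 7: aromatic c, 3 neighbours → 0 H
  atom 8: N, bond orders sum to 1 (valence 3) → 2 H
  atom 9: aromatic c, 3 neighbours → 0 H
  atom 10: C, bond orders sum to 3 (valence 4) → 1 H
  atom 11: O, bond orders sum to 2 (valence 2) → 0 H
  atom 12: aromatic c, 2 neighbours → 1 H
  atom 13: aromatic c, 3 neighbours → 0 H
  atom 14: C, bond orders sum to 4 (valence 4) → 0 H
  atom 15: N, bond orders sum to 3 (valence 3) → 0 H
Total hydrogens: 7.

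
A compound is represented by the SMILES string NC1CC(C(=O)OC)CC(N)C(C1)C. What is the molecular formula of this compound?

C10H20N2O2

Walk through each heavy atom and fill implicit hydrogens from standard valence (C 4, N 3, O 2, S 2, halogen 1):
  atom 1: N, bond orders sum to 1 (valence 3) → 2 H
  atom 2: C, bond orders sum to 3 (valence 4) → 1 H
  atom 3: C, bond orders sum to 2 (valence 4) → 2 H
  atom 4: C, bond orders sum to 3 (valence 4) → 1 H
  atom 5: C, bond orders sum to 4 (valence 4) → 0 H
  atom 6: O, bond orders sum to 2 (valence 2) → 0 H
  atom 7: O, bond orders sum to 2 (valence 2) → 0 H
  atom 8: C, bond orders sum to 1 (valence 4) → 3 H
  atom 9: C, bond orders sum to 2 (valence 4) → 2 H
  atom 10: C, bond orders sum to 3 (valence 4) → 1 H
  atom 11: N, bond orders sum to 1 (valence 3) → 2 H
  atom 12: C, bond orders sum to 3 (valence 4) → 1 H
  atom 13: C, bond orders sum to 2 (valence 4) → 2 H
  atom 14: C, bond orders sum to 1 (valence 4) → 3 H
Totals → C:10, H:20, N:2, O:2.
In Hill order: C10H20N2O2.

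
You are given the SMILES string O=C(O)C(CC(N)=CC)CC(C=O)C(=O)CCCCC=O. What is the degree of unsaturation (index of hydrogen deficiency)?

Molecular formula: C15H23NO5.
DoU = (2C + 2 + N − H − X) / 2, where X is the halogen count and O/S are ignored.
    = (2·15 + 2 + 1 − 23 − 0) / 2 = 10 / 2 = 5.

5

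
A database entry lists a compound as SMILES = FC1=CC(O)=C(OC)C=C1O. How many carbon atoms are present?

Count every carbon token in the SMILES (each C, including those in ring-closure positions and inside branches).
Carbon count: 7.

7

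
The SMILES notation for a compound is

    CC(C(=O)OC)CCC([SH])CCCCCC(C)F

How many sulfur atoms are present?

Scan the SMILES for S atoms (remember two-letter symbols like Cl and Br are single atoms).
Sulfur count: 1.

1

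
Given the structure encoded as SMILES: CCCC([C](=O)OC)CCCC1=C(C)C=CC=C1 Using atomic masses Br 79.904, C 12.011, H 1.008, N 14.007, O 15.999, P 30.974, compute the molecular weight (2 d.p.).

First, the molecular formula is C16H24O2 (counting implicit H from valence).
  C: 16 × 12.011 = 192.176
  H: 24 × 1.008 = 24.192
  O: 2 × 15.999 = 31.998
Sum: 16×12.011 + 24×1.008 + 2×15.999 = 248.366 → 248.37 g/mol.

248.37 g/mol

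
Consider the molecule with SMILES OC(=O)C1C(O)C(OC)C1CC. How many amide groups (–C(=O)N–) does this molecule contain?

Scan the SMILES for the amide motif — none present.
Groups that are present: 1 carboxylic acid, 1 ether, 1 hydroxyl.

0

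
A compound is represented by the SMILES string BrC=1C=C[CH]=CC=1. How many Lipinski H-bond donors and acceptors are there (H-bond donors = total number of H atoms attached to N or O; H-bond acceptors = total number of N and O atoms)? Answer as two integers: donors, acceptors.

0, 0

Donors: find every N or O and count the H atoms it carries.
  (no N or O atoms present)
Lipinski HBD = 0.
Acceptors: N atoms = 0, O atoms = 0 → HBA = 0.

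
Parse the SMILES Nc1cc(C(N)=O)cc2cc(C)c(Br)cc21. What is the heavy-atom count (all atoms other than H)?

Every atom symbol written in the SMILES (organic subset) is one heavy atom; implicit H are not written.
Heavy atoms by element → Br:1, C:12, N:2, O:1.
Total: 16.

16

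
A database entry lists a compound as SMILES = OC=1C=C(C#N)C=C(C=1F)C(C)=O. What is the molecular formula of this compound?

Walk through each heavy atom and fill implicit hydrogens from standard valence (C 4, N 3, O 2, S 2, halogen 1):
  atom 1: O, bond orders sum to 1 (valence 2) → 1 H
  atom 2: C, bond orders sum to 4 (valence 4) → 0 H
  atom 3: C, bond orders sum to 3 (valence 4) → 1 H
  atom 4: C, bond orders sum to 4 (valence 4) → 0 H
  atom 5: C, bond orders sum to 4 (valence 4) → 0 H
  atom 6: N, bond orders sum to 3 (valence 3) → 0 H
  atom 7: C, bond orders sum to 3 (valence 4) → 1 H
  atom 8: C, bond orders sum to 4 (valence 4) → 0 H
  atom 9: C, bond orders sum to 4 (valence 4) → 0 H
  atom 10: F (halogen, monovalent) → 0 H
  atom 11: C, bond orders sum to 4 (valence 4) → 0 H
  atom 12: C, bond orders sum to 1 (valence 4) → 3 H
  atom 13: O, bond orders sum to 2 (valence 2) → 0 H
Totals → C:9, H:6, F:1, N:1, O:2.

C9H6FNO2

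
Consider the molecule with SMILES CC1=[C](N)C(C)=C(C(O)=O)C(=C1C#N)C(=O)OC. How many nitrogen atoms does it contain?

2

Scan the SMILES for N atoms (remember two-letter symbols like Cl and Br are single atoms).
Nitrogen count: 2.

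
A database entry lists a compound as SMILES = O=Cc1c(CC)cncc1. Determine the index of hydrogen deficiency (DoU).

5

Molecular formula: C8H9NO.
DoU = (2C + 2 + N − H − X) / 2, where X is the halogen count and O/S are ignored.
    = (2·8 + 2 + 1 − 9 − 0) / 2 = 10 / 2 = 5.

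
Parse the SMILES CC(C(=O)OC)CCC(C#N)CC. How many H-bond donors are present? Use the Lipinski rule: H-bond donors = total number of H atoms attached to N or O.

0

Donors: find every N or O and count the H atoms it carries.
  atom 4 (O): bond orders sum to 2 → 0 H
  atom 5 (O): bond orders sum to 2 → 0 H
  atom 11 (N): bond orders sum to 3 → 0 H
Lipinski HBD = 0.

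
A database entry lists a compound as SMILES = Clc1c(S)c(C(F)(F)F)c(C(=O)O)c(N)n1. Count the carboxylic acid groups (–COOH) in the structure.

The carboxylic acid motif appears at heavy-atom position 11 in the SMILES.
Other groups present: 1 primary amine, 1 thiol.
Carboxylic acid count: 1.

1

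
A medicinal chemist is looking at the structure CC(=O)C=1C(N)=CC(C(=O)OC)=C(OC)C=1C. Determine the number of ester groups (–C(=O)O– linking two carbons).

The ester motif appears at heavy-atom position 9 in the SMILES.
Other groups present: 1 ether, 1 ketone, 1 primary amine.
Ester count: 1.

1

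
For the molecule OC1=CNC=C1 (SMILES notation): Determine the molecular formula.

C4H5NO

Walk through each heavy atom and fill implicit hydrogens from standard valence (C 4, N 3, O 2, S 2, halogen 1):
  atom 1: O, bond orders sum to 1 (valence 2) → 1 H
  atom 2: C, bond orders sum to 4 (valence 4) → 0 H
  atom 3: C, bond orders sum to 3 (valence 4) → 1 H
  atom 4: N, bond orders sum to 2 (valence 3) → 1 H
  atom 5: C, bond orders sum to 3 (valence 4) → 1 H
  atom 6: C, bond orders sum to 3 (valence 4) → 1 H
Totals → C:4, H:5, N:1, O:1.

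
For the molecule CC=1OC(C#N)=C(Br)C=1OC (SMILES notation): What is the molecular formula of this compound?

C7H6BrNO2

Walk through each heavy atom and fill implicit hydrogens from standard valence (C 4, N 3, O 2, S 2, halogen 1):
  atom 1: C, bond orders sum to 1 (valence 4) → 3 H
  atom 2: C, bond orders sum to 4 (valence 4) → 0 H
  atom 3: O, bond orders sum to 2 (valence 2) → 0 H
  atom 4: C, bond orders sum to 4 (valence 4) → 0 H
  atom 5: C, bond orders sum to 4 (valence 4) → 0 H
  atom 6: N, bond orders sum to 3 (valence 3) → 0 H
  atom 7: C, bond orders sum to 4 (valence 4) → 0 H
  atom 8: Br (halogen, monovalent) → 0 H
  atom 9: C, bond orders sum to 4 (valence 4) → 0 H
  atom 10: O, bond orders sum to 2 (valence 2) → 0 H
  atom 11: C, bond orders sum to 1 (valence 4) → 3 H
Totals → C:7, H:6, Br:1, N:1, O:2.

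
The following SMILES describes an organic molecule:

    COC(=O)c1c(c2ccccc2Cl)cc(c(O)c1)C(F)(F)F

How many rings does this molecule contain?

In SMILES, each pair of matching ring-closure digits denotes one ring-closing bond; the number of such bonds equals the number of independent rings.
Ring-closure bonds here: 2.

2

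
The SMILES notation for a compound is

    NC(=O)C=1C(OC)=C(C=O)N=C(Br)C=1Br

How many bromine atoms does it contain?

2

Scan the SMILES for Br atoms (remember two-letter symbols like Cl and Br are single atoms).
Bromine count: 2.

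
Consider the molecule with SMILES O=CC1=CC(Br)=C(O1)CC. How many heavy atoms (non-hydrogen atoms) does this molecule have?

Every atom symbol written in the SMILES (organic subset) is one heavy atom; implicit H are not written.
Heavy atoms by element → Br:1, C:7, O:2.
Total: 10.

10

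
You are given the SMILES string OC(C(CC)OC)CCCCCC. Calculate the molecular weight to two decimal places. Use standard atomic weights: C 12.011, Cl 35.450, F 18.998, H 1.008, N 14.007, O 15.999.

First, the molecular formula is C11H24O2 (counting implicit H from valence).
  C: 11 × 12.011 = 132.121
  H: 24 × 1.008 = 24.192
  O: 2 × 15.999 = 31.998
Sum: 11×12.011 + 24×1.008 + 2×15.999 = 188.311 → 188.31 g/mol.

188.31 g/mol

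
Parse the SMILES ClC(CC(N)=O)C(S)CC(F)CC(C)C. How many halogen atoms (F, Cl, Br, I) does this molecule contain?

Halogen atoms appear at heavy-atom positions 1, 11 (1×Cl, 1×F).
Other groups present: 1 amide, 1 thiol.
Halogen count: 2.

2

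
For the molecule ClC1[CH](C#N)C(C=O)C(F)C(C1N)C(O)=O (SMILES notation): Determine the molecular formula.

Walk through each heavy atom and fill implicit hydrogens from standard valence (C 4, N 3, O 2, S 2, halogen 1):
  atom 1: Cl (halogen, monovalent) → 0 H
  atom 2: C, bond orders sum to 3 (valence 4) → 1 H
  atom 3: C with explicit H count 1
  atom 4: C, bond orders sum to 4 (valence 4) → 0 H
  atom 5: N, bond orders sum to 3 (valence 3) → 0 H
  atom 6: C, bond orders sum to 3 (valence 4) → 1 H
  atom 7: C, bond orders sum to 3 (valence 4) → 1 H
  atom 8: O, bond orders sum to 2 (valence 2) → 0 H
  atom 9: C, bond orders sum to 3 (valence 4) → 1 H
  atom 10: F (halogen, monovalent) → 0 H
  atom 11: C, bond orders sum to 3 (valence 4) → 1 H
  atom 12: C, bond orders sum to 3 (valence 4) → 1 H
  atom 13: N, bond orders sum to 1 (valence 3) → 2 H
  atom 14: C, bond orders sum to 4 (valence 4) → 0 H
  atom 15: O, bond orders sum to 1 (valence 2) → 1 H
  atom 16: O, bond orders sum to 2 (valence 2) → 0 H
Totals → C:9, H:10, Cl:1, F:1, N:2, O:3.

C9H10ClFN2O3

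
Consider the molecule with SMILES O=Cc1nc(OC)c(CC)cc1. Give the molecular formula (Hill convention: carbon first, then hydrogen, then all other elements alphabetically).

Walk through each heavy atom and fill implicit hydrogens from standard valence (C 4, N 3, O 2, S 2, halogen 1); for lowercase aromatic atoms, an aromatic c carries 1 H when it has two neighbours and 0 H with three, and aromatic n carries 0 H:
  atom 1: O, bond orders sum to 2 (valence 2) → 0 H
  atom 2: C, bond orders sum to 3 (valence 4) → 1 H
  atom 3: aromatic c, 3 neighbours → 0 H
  atom 4: aromatic n, 2 neighbours → 0 H
  atom 5: aromatic c, 3 neighbours → 0 H
  atom 6: O, bond orders sum to 2 (valence 2) → 0 H
  atom 7: C, bond orders sum to 1 (valence 4) → 3 H
  atom 8: aromatic c, 3 neighbours → 0 H
  atom 9: C, bond orders sum to 2 (valence 4) → 2 H
  atom 10: C, bond orders sum to 1 (valence 4) → 3 H
  atom 11: aromatic c, 2 neighbours → 1 H
  atom 12: aromatic c, 2 neighbours → 1 H
Totals → C:9, H:11, N:1, O:2.
In Hill order: C9H11NO2.

C9H11NO2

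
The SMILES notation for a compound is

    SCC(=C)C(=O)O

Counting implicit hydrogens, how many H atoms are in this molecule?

Walk through each heavy atom and fill implicit hydrogens from standard valence (C 4, N 3, O 2, S 2, halogen 1):
  atom 1: S, bond orders sum to 1 (valence 2) → 1 H
  atom 2: C, bond orders sum to 2 (valence 4) → 2 H
  atom 3: C, bond orders sum to 4 (valence 4) → 0 H
  atom 4: C, bond orders sum to 2 (valence 4) → 2 H
  atom 5: C, bond orders sum to 4 (valence 4) → 0 H
  atom 6: O, bond orders sum to 2 (valence 2) → 0 H
  atom 7: O, bond orders sum to 1 (valence 2) → 1 H
Total hydrogens: 6.

6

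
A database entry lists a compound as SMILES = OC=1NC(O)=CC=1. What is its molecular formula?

C4H5NO2

Walk through each heavy atom and fill implicit hydrogens from standard valence (C 4, N 3, O 2, S 2, halogen 1):
  atom 1: O, bond orders sum to 1 (valence 2) → 1 H
  atom 2: C, bond orders sum to 4 (valence 4) → 0 H
  atom 3: N, bond orders sum to 2 (valence 3) → 1 H
  atom 4: C, bond orders sum to 4 (valence 4) → 0 H
  atom 5: O, bond orders sum to 1 (valence 2) → 1 H
  atom 6: C, bond orders sum to 3 (valence 4) → 1 H
  atom 7: C, bond orders sum to 3 (valence 4) → 1 H
Totals → C:4, H:5, N:1, O:2.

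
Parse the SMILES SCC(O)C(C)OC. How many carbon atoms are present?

Count every carbon token in the SMILES (each C, including those in ring-closure positions and inside branches).
Carbon count: 5.

5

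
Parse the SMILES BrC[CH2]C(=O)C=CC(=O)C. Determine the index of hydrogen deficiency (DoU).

Molecular formula: C7H9BrO2.
DoU = (2C + 2 + N − H − X) / 2, where X is the halogen count and O/S are ignored.
    = (2·7 + 2 + 0 − 9 − 1) / 2 = 6 / 2 = 3.

3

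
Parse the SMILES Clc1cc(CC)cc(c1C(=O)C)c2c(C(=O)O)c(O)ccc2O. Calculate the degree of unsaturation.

10

Molecular formula: C17H15ClO5.
DoU = (2C + 2 + N − H − X) / 2, where X is the halogen count and O/S are ignored.
    = (2·17 + 2 + 0 − 15 − 1) / 2 = 20 / 2 = 10.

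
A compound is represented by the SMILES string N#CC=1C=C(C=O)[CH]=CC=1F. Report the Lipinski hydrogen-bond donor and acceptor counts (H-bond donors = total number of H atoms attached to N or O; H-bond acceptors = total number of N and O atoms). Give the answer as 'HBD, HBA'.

0, 2

Donors: find every N or O and count the H atoms it carries.
  atom 1 (N): bond orders sum to 3 → 0 H
  atom 7 (O): bond orders sum to 2 → 0 H
Lipinski HBD = 0.
Acceptors: N atoms = 1, O atoms = 1 → HBA = 2.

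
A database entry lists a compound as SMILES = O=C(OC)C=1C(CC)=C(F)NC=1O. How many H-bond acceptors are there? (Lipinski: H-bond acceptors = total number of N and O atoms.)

N atoms: 1; O atoms: 3.
Lipinski HBA = 1 + 3 = 4.

4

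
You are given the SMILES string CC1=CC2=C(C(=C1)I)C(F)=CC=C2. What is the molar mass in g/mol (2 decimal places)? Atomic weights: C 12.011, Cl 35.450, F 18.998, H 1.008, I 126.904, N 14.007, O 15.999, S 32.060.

286.09 g/mol

First, the molecular formula is C11H8FI (counting implicit H from valence).
  C: 11 × 12.011 = 132.121
  F: 1 × 18.998 = 18.998
  H: 8 × 1.008 = 8.064
  I: 1 × 126.904 = 126.904
Sum: 11×12.011 + 1×18.998 + 8×1.008 + 1×126.904 = 286.087 → 286.09 g/mol.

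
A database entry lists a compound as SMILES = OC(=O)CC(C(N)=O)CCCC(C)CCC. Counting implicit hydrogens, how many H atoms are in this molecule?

Walk through each heavy atom and fill implicit hydrogens from standard valence (C 4, N 3, O 2, S 2, halogen 1):
  atom 1: O, bond orders sum to 1 (valence 2) → 1 H
  atom 2: C, bond orders sum to 4 (valence 4) → 0 H
  atom 3: O, bond orders sum to 2 (valence 2) → 0 H
  atom 4: C, bond orders sum to 2 (valence 4) → 2 H
  atom 5: C, bond orders sum to 3 (valence 4) → 1 H
  atom 6: C, bond orders sum to 4 (valence 4) → 0 H
  atom 7: N, bond orders sum to 1 (valence 3) → 2 H
  atom 8: O, bond orders sum to 2 (valence 2) → 0 H
  atom 9: C, bond orders sum to 2 (valence 4) → 2 H
  atom 10: C, bond orders sum to 2 (valence 4) → 2 H
  atom 11: C, bond orders sum to 2 (valence 4) → 2 H
  atom 12: C, bond orders sum to 3 (valence 4) → 1 H
  atom 13: C, bond orders sum to 1 (valence 4) → 3 H
  atom 14: C, bond orders sum to 2 (valence 4) → 2 H
  atom 15: C, bond orders sum to 2 (valence 4) → 2 H
  atom 16: C, bond orders sum to 1 (valence 4) → 3 H
Total hydrogens: 23.

23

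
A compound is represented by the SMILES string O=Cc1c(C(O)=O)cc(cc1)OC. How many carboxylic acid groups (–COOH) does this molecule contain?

1

The carboxylic acid motif appears at heavy-atom position 5 in the SMILES.
Other groups present: 1 aldehyde, 1 ether.
Carboxylic acid count: 1.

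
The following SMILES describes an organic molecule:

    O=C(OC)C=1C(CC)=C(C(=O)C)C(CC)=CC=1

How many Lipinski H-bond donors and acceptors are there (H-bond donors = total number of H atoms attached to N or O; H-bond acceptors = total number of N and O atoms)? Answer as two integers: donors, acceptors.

0, 3

Donors: find every N or O and count the H atoms it carries.
  atom 1 (O): bond orders sum to 2 → 0 H
  atom 3 (O): bond orders sum to 2 → 0 H
  atom 11 (O): bond orders sum to 2 → 0 H
Lipinski HBD = 0.
Acceptors: N atoms = 0, O atoms = 3 → HBA = 3.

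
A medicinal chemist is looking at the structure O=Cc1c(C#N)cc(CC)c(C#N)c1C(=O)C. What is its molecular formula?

Walk through each heavy atom and fill implicit hydrogens from standard valence (C 4, N 3, O 2, S 2, halogen 1); for lowercase aromatic atoms, an aromatic c carries 1 H when it has two neighbours and 0 H with three, and aromatic n carries 0 H:
  atom 1: O, bond orders sum to 2 (valence 2) → 0 H
  atom 2: C, bond orders sum to 3 (valence 4) → 1 H
  atom 3: aromatic c, 3 neighbours → 0 H
  atom 4: aromatic c, 3 neighbours → 0 H
  atom 5: C, bond orders sum to 4 (valence 4) → 0 H
  atom 6: N, bond orders sum to 3 (valence 3) → 0 H
  atom 7: aromatic c, 2 neighbours → 1 H
  atom 8: aromatic c, 3 neighbours → 0 H
  atom 9: C, bond orders sum to 2 (valence 4) → 2 H
  atom 10: C, bond orders sum to 1 (valence 4) → 3 H
  atom 11: aromatic c, 3 neighbours → 0 H
  atom 12: C, bond orders sum to 4 (valence 4) → 0 H
  atom 13: N, bond orders sum to 3 (valence 3) → 0 H
  atom 14: aromatic c, 3 neighbours → 0 H
  atom 15: C, bond orders sum to 4 (valence 4) → 0 H
  atom 16: O, bond orders sum to 2 (valence 2) → 0 H
  atom 17: C, bond orders sum to 1 (valence 4) → 3 H
Totals → C:13, H:10, N:2, O:2.
In Hill order: C13H10N2O2.

C13H10N2O2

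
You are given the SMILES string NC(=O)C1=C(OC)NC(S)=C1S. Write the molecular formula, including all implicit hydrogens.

Walk through each heavy atom and fill implicit hydrogens from standard valence (C 4, N 3, O 2, S 2, halogen 1):
  atom 1: N, bond orders sum to 1 (valence 3) → 2 H
  atom 2: C, bond orders sum to 4 (valence 4) → 0 H
  atom 3: O, bond orders sum to 2 (valence 2) → 0 H
  atom 4: C, bond orders sum to 4 (valence 4) → 0 H
  atom 5: C, bond orders sum to 4 (valence 4) → 0 H
  atom 6: O, bond orders sum to 2 (valence 2) → 0 H
  atom 7: C, bond orders sum to 1 (valence 4) → 3 H
  atom 8: N, bond orders sum to 2 (valence 3) → 1 H
  atom 9: C, bond orders sum to 4 (valence 4) → 0 H
  atom 10: S, bond orders sum to 1 (valence 2) → 1 H
  atom 11: C, bond orders sum to 4 (valence 4) → 0 H
  atom 12: S, bond orders sum to 1 (valence 2) → 1 H
Totals → C:6, H:8, N:2, O:2, S:2.
In Hill order: C6H8N2O2S2.

C6H8N2O2S2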